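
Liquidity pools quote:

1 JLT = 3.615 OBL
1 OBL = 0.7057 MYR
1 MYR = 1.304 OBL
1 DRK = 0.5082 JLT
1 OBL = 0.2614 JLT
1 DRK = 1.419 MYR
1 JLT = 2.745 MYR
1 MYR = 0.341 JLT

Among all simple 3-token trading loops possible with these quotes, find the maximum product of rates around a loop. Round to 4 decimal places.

MYR→OBL→JLT→MYR: 1.304 × 0.2614 × 2.745 = 0.93568
MYR→JLT→OBL→MYR: 0.341 × 3.615 × 0.7057 = 0.86993
Maximum is MYR→OBL→JLT→MYR at 0.9357; no arbitrage — every cycle loses value.

0.9357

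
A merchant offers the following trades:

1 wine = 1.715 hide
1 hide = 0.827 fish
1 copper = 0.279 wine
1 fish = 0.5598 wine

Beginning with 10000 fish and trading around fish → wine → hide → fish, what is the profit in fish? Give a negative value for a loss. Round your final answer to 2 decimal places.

10000 fish × 0.5598 = 5598 wine
5598 wine × 1.715 = 9600.57 hide
9600.57 hide × 0.827 = 7939.67139 fish
Net change: 7939.67139 − 10000 = -2060.32861 fish

-2060.33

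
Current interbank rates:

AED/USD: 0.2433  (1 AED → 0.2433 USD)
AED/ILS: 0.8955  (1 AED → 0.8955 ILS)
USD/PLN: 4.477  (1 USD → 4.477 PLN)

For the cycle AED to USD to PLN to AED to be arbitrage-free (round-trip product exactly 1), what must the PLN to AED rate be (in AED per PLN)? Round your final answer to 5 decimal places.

0.91806

Known legs of the cycle: 0.2433 × 4.477 = 1.0892541
For no arbitrage the full-cycle product must be 1, so the missing rate is 1 / 1.0892541 ≈ 0.9180594.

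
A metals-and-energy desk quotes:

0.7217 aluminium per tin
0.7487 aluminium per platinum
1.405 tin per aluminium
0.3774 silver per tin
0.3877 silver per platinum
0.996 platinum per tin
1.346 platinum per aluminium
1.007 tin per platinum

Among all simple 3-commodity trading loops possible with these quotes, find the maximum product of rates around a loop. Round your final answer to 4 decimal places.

1.0477

tin→platinum→aluminium→tin: 0.996 × 0.7487 × 1.405 = 1.04772
tin→aluminium→platinum→tin: 0.7217 × 1.346 × 1.007 = 0.97821
Maximum is tin→platinum→aluminium→tin at 1.0477; arbitrage exists.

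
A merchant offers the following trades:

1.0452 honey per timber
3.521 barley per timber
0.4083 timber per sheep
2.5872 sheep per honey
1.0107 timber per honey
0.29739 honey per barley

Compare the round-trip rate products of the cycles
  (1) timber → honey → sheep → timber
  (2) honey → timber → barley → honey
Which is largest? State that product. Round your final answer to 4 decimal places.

(1) 1.0452 × 2.5872 × 0.4083 = 1.10410
(2) 1.0107 × 3.521 × 0.29739 = 1.05831
Highest is cycle (1) at 1.1041 (>1, arbitrage).

1.1041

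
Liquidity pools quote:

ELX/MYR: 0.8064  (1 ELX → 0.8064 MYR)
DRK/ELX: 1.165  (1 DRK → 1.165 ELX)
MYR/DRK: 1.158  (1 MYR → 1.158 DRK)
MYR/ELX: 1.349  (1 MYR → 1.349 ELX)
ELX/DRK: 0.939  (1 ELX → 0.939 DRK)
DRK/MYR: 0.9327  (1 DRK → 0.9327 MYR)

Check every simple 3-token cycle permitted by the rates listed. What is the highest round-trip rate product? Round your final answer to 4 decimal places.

1.1815

ELX→DRK→MYR→ELX: 0.939 × 0.9327 × 1.349 = 1.18146
ELX→MYR→DRK→ELX: 0.8064 × 1.158 × 1.165 = 1.08789
Maximum is ELX→DRK→MYR→ELX at 1.1815; arbitrage exists.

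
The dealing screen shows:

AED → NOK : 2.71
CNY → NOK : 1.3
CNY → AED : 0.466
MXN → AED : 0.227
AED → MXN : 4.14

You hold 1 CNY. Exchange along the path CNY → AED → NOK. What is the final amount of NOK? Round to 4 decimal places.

1 CNY × 0.466 = 0.466 AED
0.466 AED × 2.71 = 1.26286 NOK

1.2629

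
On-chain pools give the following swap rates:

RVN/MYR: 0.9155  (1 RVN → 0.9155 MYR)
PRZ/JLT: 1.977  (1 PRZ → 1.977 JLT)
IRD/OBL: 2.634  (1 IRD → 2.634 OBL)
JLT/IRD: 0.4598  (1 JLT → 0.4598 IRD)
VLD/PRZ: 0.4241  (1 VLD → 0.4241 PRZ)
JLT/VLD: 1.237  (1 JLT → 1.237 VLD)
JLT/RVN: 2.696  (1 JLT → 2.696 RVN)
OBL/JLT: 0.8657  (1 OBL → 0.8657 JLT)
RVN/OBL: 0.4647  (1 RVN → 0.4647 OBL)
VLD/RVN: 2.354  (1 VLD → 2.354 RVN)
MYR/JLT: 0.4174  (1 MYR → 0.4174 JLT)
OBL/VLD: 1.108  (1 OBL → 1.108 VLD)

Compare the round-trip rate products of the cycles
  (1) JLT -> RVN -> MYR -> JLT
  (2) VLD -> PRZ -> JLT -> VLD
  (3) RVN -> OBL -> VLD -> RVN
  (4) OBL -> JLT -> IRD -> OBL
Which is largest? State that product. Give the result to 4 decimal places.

1.2120

(1) 2.696 × 0.9155 × 0.4174 = 1.03022
(2) 0.4241 × 1.977 × 1.237 = 1.03716
(3) 0.4647 × 1.108 × 2.354 = 1.21205
(4) 0.8657 × 0.4598 × 2.634 = 1.04846
Highest is cycle (3) at 1.2120 (>1, arbitrage).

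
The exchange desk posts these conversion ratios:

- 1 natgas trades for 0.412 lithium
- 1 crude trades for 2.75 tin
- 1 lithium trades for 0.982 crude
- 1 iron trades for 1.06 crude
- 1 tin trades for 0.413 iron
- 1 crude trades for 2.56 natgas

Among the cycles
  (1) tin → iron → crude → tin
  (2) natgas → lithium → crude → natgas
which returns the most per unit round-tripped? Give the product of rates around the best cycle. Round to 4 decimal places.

1.2039

(1) 0.413 × 1.06 × 2.75 = 1.20390
(2) 0.412 × 0.982 × 2.56 = 1.03574
Highest is cycle (1) at 1.2039 (>1, arbitrage).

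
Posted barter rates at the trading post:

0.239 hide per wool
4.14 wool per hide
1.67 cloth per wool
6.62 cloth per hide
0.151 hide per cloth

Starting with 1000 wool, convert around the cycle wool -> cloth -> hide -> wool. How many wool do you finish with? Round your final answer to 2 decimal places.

1043.98

1000 wool × 1.67 = 1670 cloth
1670 cloth × 0.151 = 252.17 hide
252.17 hide × 4.14 = 1043.9838 wool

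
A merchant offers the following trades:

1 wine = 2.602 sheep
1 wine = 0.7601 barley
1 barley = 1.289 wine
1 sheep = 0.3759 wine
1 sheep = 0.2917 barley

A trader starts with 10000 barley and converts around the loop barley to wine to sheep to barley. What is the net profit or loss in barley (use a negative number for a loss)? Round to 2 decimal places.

-216.45

10000 barley × 1.289 = 12890 wine
12890 wine × 2.602 = 33539.78 sheep
33539.78 sheep × 0.2917 = 9783.553826 barley
Net change: 9783.553826 − 10000 = -216.446174 barley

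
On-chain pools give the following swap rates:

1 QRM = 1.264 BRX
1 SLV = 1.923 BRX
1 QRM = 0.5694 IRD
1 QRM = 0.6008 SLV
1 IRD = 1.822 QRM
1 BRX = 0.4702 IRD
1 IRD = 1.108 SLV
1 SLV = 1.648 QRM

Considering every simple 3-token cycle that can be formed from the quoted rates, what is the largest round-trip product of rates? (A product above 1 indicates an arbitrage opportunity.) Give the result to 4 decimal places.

QRM→BRX→IRD→QRM: 1.264 × 0.4702 × 1.822 = 1.08287
QRM→IRD→SLV→QRM: 0.5694 × 1.108 × 1.648 = 1.03972
SLV→BRX→IRD→SLV: 1.923 × 0.4702 × 1.108 = 1.00185
Maximum is QRM→BRX→IRD→QRM at 1.0829; arbitrage exists.

1.0829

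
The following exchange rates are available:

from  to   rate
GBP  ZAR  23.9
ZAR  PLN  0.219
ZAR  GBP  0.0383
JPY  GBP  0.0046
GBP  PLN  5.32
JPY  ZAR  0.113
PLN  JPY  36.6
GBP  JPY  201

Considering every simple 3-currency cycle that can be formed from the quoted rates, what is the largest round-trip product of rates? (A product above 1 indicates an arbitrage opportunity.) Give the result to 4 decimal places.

0.9057

PLN→JPY→ZAR→PLN: 36.6 × 0.113 × 0.219 = 0.90574
PLN→JPY→GBP→PLN: 36.6 × 0.0046 × 5.32 = 0.89568
ZAR→GBP→JPY→ZAR: 0.0383 × 201 × 0.113 = 0.86991
Maximum is PLN→JPY→ZAR→PLN at 0.9057; no arbitrage — every cycle loses value.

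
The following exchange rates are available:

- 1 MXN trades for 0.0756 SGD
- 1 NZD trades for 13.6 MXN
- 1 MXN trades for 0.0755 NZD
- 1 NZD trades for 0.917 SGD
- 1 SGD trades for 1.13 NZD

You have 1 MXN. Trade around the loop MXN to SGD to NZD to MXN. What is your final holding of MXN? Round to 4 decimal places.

1.1618

1 MXN × 0.0756 = 0.0756 SGD
0.0756 SGD × 1.13 = 0.085428 NZD
0.085428 NZD × 13.6 = 1.1618208 MXN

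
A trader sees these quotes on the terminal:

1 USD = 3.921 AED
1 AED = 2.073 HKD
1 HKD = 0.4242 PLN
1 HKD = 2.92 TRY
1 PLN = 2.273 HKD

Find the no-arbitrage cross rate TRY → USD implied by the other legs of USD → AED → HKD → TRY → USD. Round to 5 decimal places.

Known legs of the cycle: 3.921 × 2.073 × 2.92 = 23.73444036
For no arbitrage the full-cycle product must be 1, so the missing rate is 1 / 23.73444036 ≈ 0.0421329.

0.04213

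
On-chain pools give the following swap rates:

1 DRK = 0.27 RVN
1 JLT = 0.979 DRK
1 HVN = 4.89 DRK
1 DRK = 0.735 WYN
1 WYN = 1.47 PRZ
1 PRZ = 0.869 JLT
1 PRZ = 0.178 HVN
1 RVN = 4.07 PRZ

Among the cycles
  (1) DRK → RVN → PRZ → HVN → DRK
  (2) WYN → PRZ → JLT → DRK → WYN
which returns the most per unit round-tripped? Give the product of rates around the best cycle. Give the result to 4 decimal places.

(1) 0.27 × 4.07 × 0.178 × 4.89 = 0.95650
(2) 1.47 × 0.869 × 0.979 × 0.735 = 0.91919
Highest is cycle (1) at 0.9565 (≤1, no arbitrage).

0.9565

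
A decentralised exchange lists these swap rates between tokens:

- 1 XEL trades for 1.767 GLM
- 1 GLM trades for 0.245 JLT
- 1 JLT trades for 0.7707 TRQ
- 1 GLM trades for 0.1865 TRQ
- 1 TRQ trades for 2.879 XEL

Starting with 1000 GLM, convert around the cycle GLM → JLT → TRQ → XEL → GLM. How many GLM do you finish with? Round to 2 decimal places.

960.57

1000 GLM × 0.245 = 245 JLT
245 JLT × 0.7707 = 188.8215 TRQ
188.8215 TRQ × 2.879 = 543.6170985 XEL
543.6170985 XEL × 1.767 = 960.5714130495 GLM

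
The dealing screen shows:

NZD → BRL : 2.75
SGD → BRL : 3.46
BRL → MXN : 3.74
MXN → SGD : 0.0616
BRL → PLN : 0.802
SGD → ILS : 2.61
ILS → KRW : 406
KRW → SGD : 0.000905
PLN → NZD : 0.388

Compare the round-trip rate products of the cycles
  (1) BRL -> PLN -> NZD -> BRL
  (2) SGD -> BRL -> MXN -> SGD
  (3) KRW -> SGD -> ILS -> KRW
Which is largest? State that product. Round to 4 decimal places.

(1) 0.802 × 0.388 × 2.75 = 0.85573
(2) 3.46 × 3.74 × 0.0616 = 0.79713
(3) 0.000905 × 2.61 × 406 = 0.95899
Highest is cycle (3) at 0.9590 (≤1, no arbitrage).

0.9590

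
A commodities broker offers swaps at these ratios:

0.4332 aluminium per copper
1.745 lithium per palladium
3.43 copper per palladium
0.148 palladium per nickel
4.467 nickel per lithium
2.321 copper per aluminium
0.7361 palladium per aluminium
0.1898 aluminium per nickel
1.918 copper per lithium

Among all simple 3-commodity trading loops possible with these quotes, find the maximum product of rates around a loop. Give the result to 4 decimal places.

1.1536

nickel→palladium→lithium→nickel: 0.148 × 1.745 × 4.467 = 1.15365
copper→aluminium→palladium→copper: 0.4332 × 0.7361 × 3.43 = 1.09375
Maximum is nickel→palladium→lithium→nickel at 1.1536; arbitrage exists.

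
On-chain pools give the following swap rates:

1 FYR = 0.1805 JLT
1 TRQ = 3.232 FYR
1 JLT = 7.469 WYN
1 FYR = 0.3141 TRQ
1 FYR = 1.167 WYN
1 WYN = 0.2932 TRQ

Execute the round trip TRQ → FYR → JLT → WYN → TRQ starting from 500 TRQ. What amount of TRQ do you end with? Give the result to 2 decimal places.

500 TRQ × 3.232 = 1616 FYR
1616 FYR × 0.1805 = 291.688 JLT
291.688 JLT × 7.469 = 2178.617672 WYN
2178.617672 WYN × 0.2932 = 638.7707014304 TRQ

638.77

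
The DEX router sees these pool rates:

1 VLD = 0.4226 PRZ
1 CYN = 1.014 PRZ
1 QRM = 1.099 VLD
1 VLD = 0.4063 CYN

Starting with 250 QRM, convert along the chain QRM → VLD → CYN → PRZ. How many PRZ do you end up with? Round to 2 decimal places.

250 QRM × 1.099 = 274.75 VLD
274.75 VLD × 0.4063 = 111.630925 CYN
111.630925 CYN × 1.014 = 113.19375795 PRZ

113.19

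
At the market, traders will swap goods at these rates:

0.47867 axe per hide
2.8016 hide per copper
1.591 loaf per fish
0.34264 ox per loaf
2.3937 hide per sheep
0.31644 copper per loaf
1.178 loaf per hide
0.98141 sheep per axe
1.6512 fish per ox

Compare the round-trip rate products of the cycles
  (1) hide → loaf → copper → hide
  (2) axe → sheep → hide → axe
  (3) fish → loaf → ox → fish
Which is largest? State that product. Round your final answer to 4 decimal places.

1.1245

(1) 1.178 × 0.31644 × 2.8016 = 1.04434
(2) 0.98141 × 2.3937 × 0.47867 = 1.12449
(3) 1.591 × 0.34264 × 1.6512 = 0.90014
Highest is cycle (2) at 1.1245 (>1, arbitrage).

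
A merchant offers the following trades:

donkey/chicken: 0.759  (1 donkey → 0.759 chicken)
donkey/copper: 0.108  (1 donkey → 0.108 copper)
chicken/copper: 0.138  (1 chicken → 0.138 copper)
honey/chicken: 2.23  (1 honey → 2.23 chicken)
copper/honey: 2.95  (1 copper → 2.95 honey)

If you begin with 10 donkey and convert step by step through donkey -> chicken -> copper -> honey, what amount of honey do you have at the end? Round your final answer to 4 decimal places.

3.0899

10 donkey × 0.759 = 7.59 chicken
7.59 chicken × 0.138 = 1.04742 copper
1.04742 copper × 2.95 = 3.089889 honey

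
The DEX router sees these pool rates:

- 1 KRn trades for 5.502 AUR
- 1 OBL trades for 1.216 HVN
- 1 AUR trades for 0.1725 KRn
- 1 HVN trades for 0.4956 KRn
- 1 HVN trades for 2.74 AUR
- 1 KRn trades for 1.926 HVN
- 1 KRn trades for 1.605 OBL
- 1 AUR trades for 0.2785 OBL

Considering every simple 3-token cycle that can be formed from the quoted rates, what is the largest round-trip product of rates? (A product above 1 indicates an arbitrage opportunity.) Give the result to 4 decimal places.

OBL→HVN→KRn→OBL: 1.216 × 0.4956 × 1.605 = 0.96725
AUR→OBL→HVN→AUR: 0.2785 × 1.216 × 2.74 = 0.92792
AUR→KRn→HVN→AUR: 0.1725 × 1.926 × 2.74 = 0.91032
Maximum is OBL→HVN→KRn→OBL at 0.9673; no arbitrage — every cycle loses value.

0.9673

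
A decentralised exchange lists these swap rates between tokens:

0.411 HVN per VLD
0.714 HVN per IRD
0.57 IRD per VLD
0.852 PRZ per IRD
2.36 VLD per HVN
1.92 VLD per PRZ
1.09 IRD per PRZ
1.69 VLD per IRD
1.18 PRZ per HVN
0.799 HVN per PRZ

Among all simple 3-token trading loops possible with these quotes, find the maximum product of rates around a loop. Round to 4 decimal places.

0.9605

IRD→HVN→VLD→IRD: 0.714 × 2.36 × 0.57 = 0.96047
IRD→PRZ→VLD→IRD: 0.852 × 1.92 × 0.57 = 0.93243
HVN→PRZ→VLD→HVN: 1.18 × 1.92 × 0.411 = 0.93116
IRD→HVN→PRZ→IRD: 0.714 × 1.18 × 1.09 = 0.91835
Maximum is IRD→HVN→VLD→IRD at 0.9605; no arbitrage — every cycle loses value.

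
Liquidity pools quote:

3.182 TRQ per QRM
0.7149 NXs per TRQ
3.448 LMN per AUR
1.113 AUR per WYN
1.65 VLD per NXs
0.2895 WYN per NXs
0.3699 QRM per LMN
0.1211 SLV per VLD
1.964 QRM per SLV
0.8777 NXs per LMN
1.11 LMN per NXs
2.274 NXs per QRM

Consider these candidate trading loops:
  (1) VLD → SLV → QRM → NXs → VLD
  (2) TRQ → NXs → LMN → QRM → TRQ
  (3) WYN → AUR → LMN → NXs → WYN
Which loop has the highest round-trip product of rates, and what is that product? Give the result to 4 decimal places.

0.9751

(1) 0.1211 × 1.964 × 2.274 × 1.65 = 0.89240
(2) 0.7149 × 1.11 × 0.3699 × 3.182 = 0.93401
(3) 1.113 × 3.448 × 0.8777 × 0.2895 = 0.97512
Highest is cycle (3) at 0.9751 (≤1, no arbitrage).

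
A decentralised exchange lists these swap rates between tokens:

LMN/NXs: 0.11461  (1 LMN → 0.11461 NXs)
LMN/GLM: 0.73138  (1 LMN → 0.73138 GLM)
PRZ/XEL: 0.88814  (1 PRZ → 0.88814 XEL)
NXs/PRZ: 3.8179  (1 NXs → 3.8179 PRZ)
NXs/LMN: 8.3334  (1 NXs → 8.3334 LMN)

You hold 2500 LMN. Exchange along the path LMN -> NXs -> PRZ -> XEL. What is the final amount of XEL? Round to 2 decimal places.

2500 LMN × 0.11461 = 286.525 NXs
286.525 NXs × 3.8179 = 1093.9237975 PRZ
1093.9237975 PRZ × 0.88814 = 971.55748151165 XEL

971.56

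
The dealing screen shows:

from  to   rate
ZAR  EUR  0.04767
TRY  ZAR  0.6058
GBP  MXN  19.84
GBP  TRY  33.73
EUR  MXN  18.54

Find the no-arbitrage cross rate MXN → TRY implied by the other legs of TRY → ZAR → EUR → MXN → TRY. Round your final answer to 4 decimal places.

1.8677

Known legs of the cycle: 0.6058 × 0.04767 × 18.54 = 0.53540713044
For no arbitrage the full-cycle product must be 1, so the missing rate is 1 / 0.53540713044 ≈ 1.867738.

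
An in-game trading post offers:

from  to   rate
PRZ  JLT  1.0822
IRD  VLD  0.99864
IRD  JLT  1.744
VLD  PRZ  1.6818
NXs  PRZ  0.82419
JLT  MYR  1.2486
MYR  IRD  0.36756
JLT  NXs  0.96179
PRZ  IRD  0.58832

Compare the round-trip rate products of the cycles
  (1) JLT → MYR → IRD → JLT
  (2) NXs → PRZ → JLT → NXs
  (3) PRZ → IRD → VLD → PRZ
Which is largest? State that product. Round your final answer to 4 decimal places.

(1) 1.2486 × 0.36756 × 1.744 = 0.80038
(2) 0.82419 × 1.0822 × 0.96179 = 0.85786
(3) 0.58832 × 0.99864 × 1.6818 = 0.98809
Highest is cycle (3) at 0.9881 (≤1, no arbitrage).

0.9881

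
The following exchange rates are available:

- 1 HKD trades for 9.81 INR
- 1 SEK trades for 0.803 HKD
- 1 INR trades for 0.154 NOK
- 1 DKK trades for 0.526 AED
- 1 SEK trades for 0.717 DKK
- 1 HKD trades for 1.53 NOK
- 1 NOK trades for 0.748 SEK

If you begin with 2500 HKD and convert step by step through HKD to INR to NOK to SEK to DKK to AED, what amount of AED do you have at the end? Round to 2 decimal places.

2500 HKD × 9.81 = 24525 INR
24525 INR × 0.154 = 3776.85 NOK
3776.85 NOK × 0.748 = 2825.0838 SEK
2825.0838 SEK × 0.717 = 2025.5850846 DKK
2025.5850846 DKK × 0.526 = 1065.4577544996 AED

1065.46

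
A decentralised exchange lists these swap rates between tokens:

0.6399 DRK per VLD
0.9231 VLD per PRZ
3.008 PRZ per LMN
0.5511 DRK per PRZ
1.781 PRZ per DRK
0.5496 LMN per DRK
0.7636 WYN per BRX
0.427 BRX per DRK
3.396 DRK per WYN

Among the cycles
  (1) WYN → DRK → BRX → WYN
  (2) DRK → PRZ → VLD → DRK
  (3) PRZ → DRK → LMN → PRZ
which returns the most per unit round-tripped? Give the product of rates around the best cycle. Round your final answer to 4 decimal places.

(1) 3.396 × 0.427 × 0.7636 = 1.10729
(2) 1.781 × 0.9231 × 0.6399 = 1.05202
(3) 0.5511 × 0.5496 × 3.008 = 0.91108
Highest is cycle (1) at 1.1073 (>1, arbitrage).

1.1073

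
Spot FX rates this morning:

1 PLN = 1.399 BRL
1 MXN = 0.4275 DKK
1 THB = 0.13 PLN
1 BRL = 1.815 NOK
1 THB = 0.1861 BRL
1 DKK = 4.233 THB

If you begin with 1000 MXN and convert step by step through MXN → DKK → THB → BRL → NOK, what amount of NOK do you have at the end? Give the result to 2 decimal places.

611.23

1000 MXN × 0.4275 = 427.5 DKK
427.5 DKK × 4.233 = 1809.6075 THB
1809.6075 THB × 0.1861 = 336.76795575 BRL
336.76795575 BRL × 1.815 = 611.23383968625 NOK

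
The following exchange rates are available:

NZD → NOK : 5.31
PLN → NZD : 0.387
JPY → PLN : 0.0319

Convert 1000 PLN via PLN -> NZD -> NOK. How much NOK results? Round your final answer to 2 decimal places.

2054.97

1000 PLN × 0.387 = 387 NZD
387 NZD × 5.31 = 2054.97 NOK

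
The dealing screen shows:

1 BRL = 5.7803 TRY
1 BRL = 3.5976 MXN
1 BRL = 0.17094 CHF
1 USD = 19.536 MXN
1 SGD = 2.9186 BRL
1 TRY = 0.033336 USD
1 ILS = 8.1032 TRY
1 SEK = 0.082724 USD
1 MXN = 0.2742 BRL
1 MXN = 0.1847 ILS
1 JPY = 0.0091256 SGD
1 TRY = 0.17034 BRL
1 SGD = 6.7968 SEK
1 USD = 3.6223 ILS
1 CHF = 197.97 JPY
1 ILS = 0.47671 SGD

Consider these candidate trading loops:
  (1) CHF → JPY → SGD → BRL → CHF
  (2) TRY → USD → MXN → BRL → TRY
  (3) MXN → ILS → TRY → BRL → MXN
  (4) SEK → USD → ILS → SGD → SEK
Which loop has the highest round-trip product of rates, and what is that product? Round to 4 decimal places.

1.0322

(1) 197.97 × 0.0091256 × 2.9186 × 0.17094 = 0.90132
(2) 0.033336 × 19.536 × 0.2742 × 5.7803 = 1.03221
(3) 0.1847 × 8.1032 × 0.17034 × 3.5976 = 0.91718
(4) 0.082724 × 3.6223 × 0.47671 × 6.7968 = 0.97090
Highest is cycle (2) at 1.0322 (>1, arbitrage).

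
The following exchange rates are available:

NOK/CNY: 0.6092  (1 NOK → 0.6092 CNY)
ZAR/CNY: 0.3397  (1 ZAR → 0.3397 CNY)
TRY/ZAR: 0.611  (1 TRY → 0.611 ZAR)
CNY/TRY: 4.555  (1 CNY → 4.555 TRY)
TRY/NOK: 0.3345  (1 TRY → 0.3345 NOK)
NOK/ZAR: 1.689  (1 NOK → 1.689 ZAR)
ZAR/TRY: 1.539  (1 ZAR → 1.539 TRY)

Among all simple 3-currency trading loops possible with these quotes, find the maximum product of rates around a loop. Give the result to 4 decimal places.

CNY→TRY→ZAR→CNY: 4.555 × 0.611 × 0.3397 = 0.94542
NOK→CNY→TRY→NOK: 0.6092 × 4.555 × 0.3345 = 0.92821
NOK→ZAR→TRY→NOK: 1.689 × 1.539 × 0.3345 = 0.86949
Maximum is CNY→TRY→ZAR→CNY at 0.9454; no arbitrage — every cycle loses value.

0.9454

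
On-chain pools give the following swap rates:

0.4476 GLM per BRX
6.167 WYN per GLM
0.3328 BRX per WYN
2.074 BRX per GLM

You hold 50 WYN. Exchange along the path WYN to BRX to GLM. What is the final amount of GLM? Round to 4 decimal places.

50 WYN × 0.3328 = 16.64 BRX
16.64 BRX × 0.4476 = 7.448064 GLM

7.4481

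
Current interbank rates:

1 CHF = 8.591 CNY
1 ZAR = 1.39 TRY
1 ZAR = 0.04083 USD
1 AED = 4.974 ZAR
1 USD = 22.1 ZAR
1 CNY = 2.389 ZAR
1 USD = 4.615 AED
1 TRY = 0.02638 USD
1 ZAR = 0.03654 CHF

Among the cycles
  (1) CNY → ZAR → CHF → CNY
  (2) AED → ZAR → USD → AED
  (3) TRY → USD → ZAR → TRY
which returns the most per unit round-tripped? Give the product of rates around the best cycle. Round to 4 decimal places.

0.9373

(1) 2.389 × 0.03654 × 8.591 = 0.74994
(2) 4.974 × 0.04083 × 4.615 = 0.93725
(3) 0.02638 × 22.1 × 1.39 = 0.81037
Highest is cycle (2) at 0.9373 (≤1, no arbitrage).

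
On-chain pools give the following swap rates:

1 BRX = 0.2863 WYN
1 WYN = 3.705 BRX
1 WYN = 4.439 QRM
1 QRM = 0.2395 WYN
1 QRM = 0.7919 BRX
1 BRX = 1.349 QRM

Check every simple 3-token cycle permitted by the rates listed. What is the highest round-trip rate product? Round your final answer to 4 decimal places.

1.1970

WYN→BRX→QRM→WYN: 3.705 × 1.349 × 0.2395 = 1.19703
WYN→QRM→BRX→WYN: 4.439 × 0.7919 × 0.2863 = 1.00641
Maximum is WYN→BRX→QRM→WYN at 1.1970; arbitrage exists.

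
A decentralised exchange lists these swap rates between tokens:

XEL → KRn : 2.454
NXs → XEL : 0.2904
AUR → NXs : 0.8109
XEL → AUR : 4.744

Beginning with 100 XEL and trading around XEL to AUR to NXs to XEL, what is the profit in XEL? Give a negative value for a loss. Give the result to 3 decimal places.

100 XEL × 4.744 = 474.4 AUR
474.4 AUR × 0.8109 = 384.69096 NXs
384.69096 NXs × 0.2904 = 111.714254784 XEL
Net change: 111.714254784 − 100 = 11.714254784 XEL

11.714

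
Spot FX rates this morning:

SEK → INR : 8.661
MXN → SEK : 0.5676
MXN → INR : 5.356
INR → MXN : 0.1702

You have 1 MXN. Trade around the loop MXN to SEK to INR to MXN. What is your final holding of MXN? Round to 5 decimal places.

1 MXN × 0.5676 = 0.5676 SEK
0.5676 SEK × 8.661 = 4.9159836 INR
4.9159836 INR × 0.1702 = 0.83670040872 MXN

0.83670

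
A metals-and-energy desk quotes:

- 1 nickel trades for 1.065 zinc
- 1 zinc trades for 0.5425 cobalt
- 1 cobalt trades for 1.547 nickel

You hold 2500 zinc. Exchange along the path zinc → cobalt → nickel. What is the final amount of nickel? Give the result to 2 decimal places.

2098.12

2500 zinc × 0.5425 = 1356.25 cobalt
1356.25 cobalt × 1.547 = 2098.11875 nickel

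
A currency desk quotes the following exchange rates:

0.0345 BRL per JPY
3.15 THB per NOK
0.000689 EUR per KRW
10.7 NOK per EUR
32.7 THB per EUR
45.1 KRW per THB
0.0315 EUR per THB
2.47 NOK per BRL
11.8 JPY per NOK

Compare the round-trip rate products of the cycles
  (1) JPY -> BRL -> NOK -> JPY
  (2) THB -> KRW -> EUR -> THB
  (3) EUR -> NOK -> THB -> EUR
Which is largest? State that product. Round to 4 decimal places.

1.0617

(1) 0.0345 × 2.47 × 11.8 = 1.00554
(2) 45.1 × 0.000689 × 32.7 = 1.01612
(3) 10.7 × 3.15 × 0.0315 = 1.06171
Highest is cycle (3) at 1.0617 (>1, arbitrage).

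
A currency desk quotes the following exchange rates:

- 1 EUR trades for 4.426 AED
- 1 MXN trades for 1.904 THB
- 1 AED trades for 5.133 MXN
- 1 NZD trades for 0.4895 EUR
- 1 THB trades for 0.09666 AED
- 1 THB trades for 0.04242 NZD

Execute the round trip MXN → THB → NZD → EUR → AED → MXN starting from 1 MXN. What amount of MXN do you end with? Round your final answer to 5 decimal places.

1 MXN × 1.904 = 1.904 THB
1.904 THB × 0.04242 = 0.08076768 NZD
0.08076768 NZD × 0.4895 = 0.03953577936 EUR
0.03953577936 EUR × 4.426 = 0.17498535944736 AED
0.17498535944736 AED × 5.133 = 0.89819985004329888 MXN

0.89820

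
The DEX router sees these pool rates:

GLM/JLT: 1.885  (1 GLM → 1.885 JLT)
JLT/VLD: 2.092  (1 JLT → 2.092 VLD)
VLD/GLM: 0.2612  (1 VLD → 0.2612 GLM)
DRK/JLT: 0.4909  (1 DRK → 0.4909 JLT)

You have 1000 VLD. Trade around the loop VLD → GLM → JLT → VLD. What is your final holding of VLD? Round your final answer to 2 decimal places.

1030.02

1000 VLD × 0.2612 = 261.2 GLM
261.2 GLM × 1.885 = 492.362 JLT
492.362 JLT × 2.092 = 1030.021304 VLD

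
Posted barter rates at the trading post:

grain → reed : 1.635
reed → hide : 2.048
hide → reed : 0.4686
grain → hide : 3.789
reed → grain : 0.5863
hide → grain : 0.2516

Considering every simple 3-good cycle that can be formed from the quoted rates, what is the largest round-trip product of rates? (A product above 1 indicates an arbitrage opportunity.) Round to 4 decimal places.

grain→hide→reed→grain: 3.789 × 0.4686 × 0.5863 = 1.04099
grain→reed→hide→grain: 1.635 × 2.048 × 0.2516 = 0.84248
Maximum is grain→hide→reed→grain at 1.0410; arbitrage exists.

1.0410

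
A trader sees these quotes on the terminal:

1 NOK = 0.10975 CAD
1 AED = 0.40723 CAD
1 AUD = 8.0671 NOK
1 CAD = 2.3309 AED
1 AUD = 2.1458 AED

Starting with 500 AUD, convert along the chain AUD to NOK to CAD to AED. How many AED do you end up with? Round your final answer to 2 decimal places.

1031.85

500 AUD × 8.0671 = 4033.55 NOK
4033.55 NOK × 0.10975 = 442.6821125 CAD
442.6821125 CAD × 2.3309 = 1031.84773602625 AED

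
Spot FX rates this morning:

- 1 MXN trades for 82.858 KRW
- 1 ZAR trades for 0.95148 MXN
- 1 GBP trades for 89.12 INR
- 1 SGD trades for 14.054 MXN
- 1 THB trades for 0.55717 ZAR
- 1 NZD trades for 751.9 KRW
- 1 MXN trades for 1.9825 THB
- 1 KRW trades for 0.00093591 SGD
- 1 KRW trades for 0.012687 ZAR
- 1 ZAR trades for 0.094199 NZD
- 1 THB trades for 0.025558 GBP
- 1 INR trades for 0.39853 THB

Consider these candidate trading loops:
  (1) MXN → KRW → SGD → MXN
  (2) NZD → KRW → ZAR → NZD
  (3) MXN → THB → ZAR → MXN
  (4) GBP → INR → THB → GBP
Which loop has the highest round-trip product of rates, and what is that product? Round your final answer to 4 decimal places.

1.0899

(1) 82.858 × 0.00093591 × 14.054 = 1.08985
(2) 751.9 × 0.012687 × 0.094199 = 0.89860
(3) 1.9825 × 0.55717 × 0.95148 = 1.05099
(4) 89.12 × 0.39853 × 0.025558 = 0.90774
Highest is cycle (1) at 1.0899 (>1, arbitrage).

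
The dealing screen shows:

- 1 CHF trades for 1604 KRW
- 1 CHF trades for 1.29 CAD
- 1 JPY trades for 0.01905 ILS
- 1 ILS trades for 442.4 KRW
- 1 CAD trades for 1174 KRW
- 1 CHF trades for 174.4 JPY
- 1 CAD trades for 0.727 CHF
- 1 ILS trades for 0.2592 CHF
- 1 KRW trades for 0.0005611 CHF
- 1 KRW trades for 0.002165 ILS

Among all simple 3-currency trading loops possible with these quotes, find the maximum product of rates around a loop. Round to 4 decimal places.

ILS→CHF→KRW→ILS: 0.2592 × 1604 × 0.002165 = 0.90011
JPY→ILS→CHF→JPY: 0.01905 × 0.2592 × 174.4 = 0.86115
CAD→KRW→CHF→CAD: 1174 × 0.0005611 × 1.29 = 0.84976
Maximum is ILS→CHF→KRW→ILS at 0.9001; no arbitrage — every cycle loses value.

0.9001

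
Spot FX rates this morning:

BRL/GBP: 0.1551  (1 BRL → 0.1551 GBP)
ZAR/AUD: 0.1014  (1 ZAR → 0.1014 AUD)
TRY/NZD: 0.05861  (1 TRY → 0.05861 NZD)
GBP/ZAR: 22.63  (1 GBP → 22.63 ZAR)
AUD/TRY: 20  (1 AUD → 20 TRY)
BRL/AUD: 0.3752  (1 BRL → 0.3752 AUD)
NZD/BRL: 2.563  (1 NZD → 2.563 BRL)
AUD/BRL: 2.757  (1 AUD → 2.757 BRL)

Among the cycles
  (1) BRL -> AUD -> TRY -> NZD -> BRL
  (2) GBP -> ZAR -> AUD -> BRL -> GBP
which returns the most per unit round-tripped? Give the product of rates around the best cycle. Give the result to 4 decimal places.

1.1272

(1) 0.3752 × 20 × 0.05861 × 2.563 = 1.12723
(2) 22.63 × 0.1014 × 2.757 × 0.1551 = 0.98123
Highest is cycle (1) at 1.1272 (>1, arbitrage).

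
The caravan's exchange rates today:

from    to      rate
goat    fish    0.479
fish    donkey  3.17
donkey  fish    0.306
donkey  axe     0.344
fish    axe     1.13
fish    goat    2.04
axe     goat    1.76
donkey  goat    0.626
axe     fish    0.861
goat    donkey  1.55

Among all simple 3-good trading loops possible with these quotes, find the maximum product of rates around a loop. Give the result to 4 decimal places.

goat→donkey→fish→goat: 1.55 × 0.306 × 2.04 = 0.96757
goat→fish→axe→goat: 0.479 × 1.13 × 1.76 = 0.95264
goat→fish→donkey→goat: 0.479 × 3.17 × 0.626 = 0.95054
fish→donkey→axe→fish: 3.17 × 0.344 × 0.861 = 0.93890
goat→donkey→axe→goat: 1.55 × 0.344 × 1.76 = 0.93843
Maximum is goat→donkey→fish→goat at 0.9676; no arbitrage — every cycle loses value.

0.9676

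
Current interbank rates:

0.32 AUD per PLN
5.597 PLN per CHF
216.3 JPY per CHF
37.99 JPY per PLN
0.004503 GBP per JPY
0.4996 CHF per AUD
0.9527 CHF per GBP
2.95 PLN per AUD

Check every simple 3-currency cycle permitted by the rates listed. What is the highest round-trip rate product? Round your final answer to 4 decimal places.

CHF→JPY→GBP→CHF: 216.3 × 0.004503 × 0.9527 = 0.92793
PLN→AUD→CHF→PLN: 0.32 × 0.4996 × 5.597 = 0.89480
Maximum is CHF→JPY→GBP→CHF at 0.9279; no arbitrage — every cycle loses value.

0.9279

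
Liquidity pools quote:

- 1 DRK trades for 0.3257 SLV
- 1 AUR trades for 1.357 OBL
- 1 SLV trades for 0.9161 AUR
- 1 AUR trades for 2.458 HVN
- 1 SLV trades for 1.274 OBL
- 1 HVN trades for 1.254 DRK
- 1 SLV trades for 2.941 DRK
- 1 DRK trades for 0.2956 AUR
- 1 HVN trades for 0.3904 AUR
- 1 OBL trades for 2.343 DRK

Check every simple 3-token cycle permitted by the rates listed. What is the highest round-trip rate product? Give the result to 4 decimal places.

0.9722

OBL→DRK→SLV→OBL: 2.343 × 0.3257 × 1.274 = 0.97221
OBL→DRK→AUR→OBL: 2.343 × 0.2956 × 1.357 = 0.93985
HVN→DRK→AUR→HVN: 1.254 × 0.2956 × 2.458 = 0.91114
Maximum is OBL→DRK→SLV→OBL at 0.9722; no arbitrage — every cycle loses value.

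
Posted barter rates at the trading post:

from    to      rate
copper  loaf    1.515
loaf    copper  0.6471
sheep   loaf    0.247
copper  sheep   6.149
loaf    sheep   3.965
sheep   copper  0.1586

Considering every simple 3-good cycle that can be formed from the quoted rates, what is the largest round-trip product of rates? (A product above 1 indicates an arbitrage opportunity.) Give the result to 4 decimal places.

0.9828

copper→sheep→loaf→copper: 6.149 × 0.247 × 0.6471 = 0.98282
copper→loaf→sheep→copper: 1.515 × 3.965 × 0.1586 = 0.95271
Maximum is copper→sheep→loaf→copper at 0.9828; no arbitrage — every cycle loses value.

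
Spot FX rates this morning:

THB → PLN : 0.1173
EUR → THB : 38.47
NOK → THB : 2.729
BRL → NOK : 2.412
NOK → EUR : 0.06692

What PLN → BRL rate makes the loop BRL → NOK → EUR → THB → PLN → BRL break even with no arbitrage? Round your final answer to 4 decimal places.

1.3729

Known legs of the cycle: 2.412 × 0.06692 × 38.47 × 0.1173 = 0.72837232174224
For no arbitrage the full-cycle product must be 1, so the missing rate is 1 / 0.72837232174224 ≈ 1.372924.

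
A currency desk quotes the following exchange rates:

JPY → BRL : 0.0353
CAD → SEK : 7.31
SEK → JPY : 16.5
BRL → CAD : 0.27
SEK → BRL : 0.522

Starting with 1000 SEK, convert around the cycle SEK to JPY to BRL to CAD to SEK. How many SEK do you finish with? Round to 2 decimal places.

1149.58

1000 SEK × 16.5 = 16500 JPY
16500 JPY × 0.0353 = 582.45 BRL
582.45 BRL × 0.27 = 157.2615 CAD
157.2615 CAD × 7.31 = 1149.581565 SEK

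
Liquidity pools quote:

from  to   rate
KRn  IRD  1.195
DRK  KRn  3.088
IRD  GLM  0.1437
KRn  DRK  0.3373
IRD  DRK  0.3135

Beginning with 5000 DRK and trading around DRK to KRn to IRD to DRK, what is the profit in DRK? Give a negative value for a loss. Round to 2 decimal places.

5000 DRK × 3.088 = 15440 KRn
15440 KRn × 1.195 = 18450.8 IRD
18450.8 IRD × 0.3135 = 5784.3258 DRK
Net change: 5784.3258 − 5000 = 784.3258 DRK

784.33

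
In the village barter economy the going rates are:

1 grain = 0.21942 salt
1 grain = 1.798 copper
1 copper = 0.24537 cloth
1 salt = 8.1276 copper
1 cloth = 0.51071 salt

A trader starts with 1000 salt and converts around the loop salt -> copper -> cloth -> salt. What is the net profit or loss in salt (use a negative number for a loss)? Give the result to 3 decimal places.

1000 salt × 8.1276 = 8127.6 copper
8127.6 copper × 0.24537 = 1994.269212 cloth
1994.269212 cloth × 0.51071 = 1018.49322926052 salt
Net change: 1018.49322926052 − 1000 = 18.49322926052 salt

18.493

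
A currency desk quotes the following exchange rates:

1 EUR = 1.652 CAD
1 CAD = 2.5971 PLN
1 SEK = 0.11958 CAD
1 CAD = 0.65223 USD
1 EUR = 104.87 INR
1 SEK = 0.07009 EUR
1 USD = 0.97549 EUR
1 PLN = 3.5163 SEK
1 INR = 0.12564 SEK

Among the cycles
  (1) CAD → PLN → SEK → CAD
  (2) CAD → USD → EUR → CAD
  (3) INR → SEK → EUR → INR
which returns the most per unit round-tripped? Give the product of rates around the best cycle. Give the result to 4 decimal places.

(1) 2.5971 × 3.5163 × 0.11958 = 1.09203
(2) 0.65223 × 0.97549 × 1.652 = 1.05107
(3) 0.12564 × 0.07009 × 104.87 = 0.92350
Highest is cycle (1) at 1.0920 (>1, arbitrage).

1.0920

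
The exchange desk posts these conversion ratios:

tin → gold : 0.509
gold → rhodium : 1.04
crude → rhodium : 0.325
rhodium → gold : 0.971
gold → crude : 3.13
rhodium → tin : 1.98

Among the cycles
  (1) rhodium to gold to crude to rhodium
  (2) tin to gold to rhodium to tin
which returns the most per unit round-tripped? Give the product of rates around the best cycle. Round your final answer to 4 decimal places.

1.0481

(1) 0.971 × 3.13 × 0.325 = 0.98775
(2) 0.509 × 1.04 × 1.98 = 1.04813
Highest is cycle (2) at 1.0481 (>1, arbitrage).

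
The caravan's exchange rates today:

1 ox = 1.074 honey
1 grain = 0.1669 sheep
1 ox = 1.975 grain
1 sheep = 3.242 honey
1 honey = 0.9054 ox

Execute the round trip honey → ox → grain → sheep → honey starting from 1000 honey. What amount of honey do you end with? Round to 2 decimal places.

967.56

1000 honey × 0.9054 = 905.4 ox
905.4 ox × 1.975 = 1788.165 grain
1788.165 grain × 0.1669 = 298.4447385 sheep
298.4447385 sheep × 3.242 = 967.557842217 honey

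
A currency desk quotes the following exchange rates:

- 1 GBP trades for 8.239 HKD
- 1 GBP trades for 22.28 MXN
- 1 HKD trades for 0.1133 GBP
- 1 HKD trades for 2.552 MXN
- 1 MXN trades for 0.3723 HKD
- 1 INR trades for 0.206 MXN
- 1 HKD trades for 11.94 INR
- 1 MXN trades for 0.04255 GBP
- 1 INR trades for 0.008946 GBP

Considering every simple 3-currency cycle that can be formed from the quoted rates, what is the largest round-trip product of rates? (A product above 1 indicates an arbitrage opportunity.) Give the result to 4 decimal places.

0.9398

HKD→GBP→MXN→HKD: 0.1133 × 22.28 × 0.3723 = 0.93981
INR→MXN→HKD→INR: 0.206 × 0.3723 × 11.94 = 0.91572
HKD→MXN→GBP→HKD: 2.552 × 0.04255 × 8.239 = 0.89465
INR→GBP→HKD→INR: 0.008946 × 8.239 × 11.94 = 0.88005
Maximum is HKD→GBP→MXN→HKD at 0.9398; no arbitrage — every cycle loses value.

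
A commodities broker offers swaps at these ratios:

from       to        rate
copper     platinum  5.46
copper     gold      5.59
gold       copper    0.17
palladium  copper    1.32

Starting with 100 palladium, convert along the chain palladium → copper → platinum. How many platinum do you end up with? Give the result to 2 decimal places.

100 palladium × 1.32 = 132 copper
132 copper × 5.46 = 720.72 platinum

720.72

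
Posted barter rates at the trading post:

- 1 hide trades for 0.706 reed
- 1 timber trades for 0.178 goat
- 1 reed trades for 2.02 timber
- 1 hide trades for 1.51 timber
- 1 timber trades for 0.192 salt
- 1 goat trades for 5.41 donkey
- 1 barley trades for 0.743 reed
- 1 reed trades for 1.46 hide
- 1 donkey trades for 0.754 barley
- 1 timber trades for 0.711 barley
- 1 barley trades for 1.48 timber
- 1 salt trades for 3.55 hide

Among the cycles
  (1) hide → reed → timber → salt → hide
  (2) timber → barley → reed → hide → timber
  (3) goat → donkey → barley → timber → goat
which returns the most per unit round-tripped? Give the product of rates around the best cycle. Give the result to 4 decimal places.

1.1646

(1) 0.706 × 2.02 × 0.192 × 3.55 = 0.97204
(2) 0.711 × 0.743 × 1.46 × 1.51 = 1.16463
(3) 5.41 × 0.754 × 1.48 × 0.178 = 1.07461
Highest is cycle (2) at 1.1646 (>1, arbitrage).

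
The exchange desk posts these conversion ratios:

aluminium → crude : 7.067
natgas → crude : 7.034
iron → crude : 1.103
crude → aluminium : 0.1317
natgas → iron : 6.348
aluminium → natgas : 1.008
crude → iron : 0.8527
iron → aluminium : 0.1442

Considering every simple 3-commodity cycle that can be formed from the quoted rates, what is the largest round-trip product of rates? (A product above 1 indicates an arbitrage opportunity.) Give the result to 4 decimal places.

0.9338

natgas→crude→aluminium→natgas: 7.034 × 0.1317 × 1.008 = 0.93379
natgas→iron→aluminium→natgas: 6.348 × 0.1442 × 1.008 = 0.92270
crude→iron→aluminium→crude: 0.8527 × 0.1442 × 7.067 = 0.86895
Maximum is natgas→crude→aluminium→natgas at 0.9338; no arbitrage — every cycle loses value.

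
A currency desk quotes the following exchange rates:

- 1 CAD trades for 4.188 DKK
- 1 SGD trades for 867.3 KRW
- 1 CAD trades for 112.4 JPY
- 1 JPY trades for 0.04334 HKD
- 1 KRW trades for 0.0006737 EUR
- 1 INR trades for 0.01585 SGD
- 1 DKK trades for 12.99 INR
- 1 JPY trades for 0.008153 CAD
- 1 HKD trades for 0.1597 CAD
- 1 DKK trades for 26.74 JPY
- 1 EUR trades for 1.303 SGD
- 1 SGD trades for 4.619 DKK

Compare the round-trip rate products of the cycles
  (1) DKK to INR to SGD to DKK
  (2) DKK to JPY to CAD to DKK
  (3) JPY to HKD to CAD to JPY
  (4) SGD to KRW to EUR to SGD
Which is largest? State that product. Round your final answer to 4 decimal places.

(1) 12.99 × 0.01585 × 4.619 = 0.95101
(2) 26.74 × 0.008153 × 4.188 = 0.91303
(3) 0.04334 × 0.1597 × 112.4 = 0.77797
(4) 867.3 × 0.0006737 × 1.303 = 0.76134
Highest is cycle (1) at 0.9510 (≤1, no arbitrage).

0.9510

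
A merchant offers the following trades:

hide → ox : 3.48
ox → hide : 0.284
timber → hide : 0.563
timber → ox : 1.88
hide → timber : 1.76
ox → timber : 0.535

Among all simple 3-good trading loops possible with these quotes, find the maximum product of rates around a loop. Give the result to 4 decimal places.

1.0482

timber→hide→ox→timber: 0.563 × 3.48 × 0.535 = 1.04819
timber→ox→hide→timber: 1.88 × 0.284 × 1.76 = 0.93970
Maximum is timber→hide→ox→timber at 1.0482; arbitrage exists.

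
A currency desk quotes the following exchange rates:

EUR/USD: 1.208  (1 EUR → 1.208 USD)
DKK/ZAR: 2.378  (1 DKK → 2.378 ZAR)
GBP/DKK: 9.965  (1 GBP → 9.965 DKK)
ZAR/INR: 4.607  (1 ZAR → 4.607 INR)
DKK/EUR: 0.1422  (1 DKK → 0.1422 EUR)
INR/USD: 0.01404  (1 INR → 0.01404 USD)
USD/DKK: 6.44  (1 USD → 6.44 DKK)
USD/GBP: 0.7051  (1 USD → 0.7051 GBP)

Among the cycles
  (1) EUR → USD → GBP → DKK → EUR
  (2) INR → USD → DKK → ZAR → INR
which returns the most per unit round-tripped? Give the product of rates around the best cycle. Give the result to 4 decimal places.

1.2070

(1) 1.208 × 0.7051 × 9.965 × 0.1422 = 1.20696
(2) 0.01404 × 6.44 × 2.378 × 4.607 = 0.99057
Highest is cycle (1) at 1.2070 (>1, arbitrage).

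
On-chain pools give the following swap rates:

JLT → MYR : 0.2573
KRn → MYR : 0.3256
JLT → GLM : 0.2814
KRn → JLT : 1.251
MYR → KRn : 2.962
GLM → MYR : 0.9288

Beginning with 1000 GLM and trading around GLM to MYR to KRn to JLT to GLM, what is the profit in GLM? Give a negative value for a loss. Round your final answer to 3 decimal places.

-31.524

1000 GLM × 0.9288 = 928.8 MYR
928.8 MYR × 2.962 = 2751.1056 KRn
2751.1056 KRn × 1.251 = 3441.6331056 JLT
3441.6331056 JLT × 0.2814 = 968.47555591584 GLM
Net change: 968.47555591584 − 1000 = -31.52444408416 GLM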